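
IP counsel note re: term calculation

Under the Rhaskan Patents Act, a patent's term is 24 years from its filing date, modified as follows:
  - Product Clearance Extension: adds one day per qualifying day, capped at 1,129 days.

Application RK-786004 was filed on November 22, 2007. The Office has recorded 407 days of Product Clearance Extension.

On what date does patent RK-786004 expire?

Base term: filing date + 24 years → 22 November 2031.
Product Clearance Extension: 407 days (within the 1129-day cap) → +407 days → 2 January 2033.

2033-01-02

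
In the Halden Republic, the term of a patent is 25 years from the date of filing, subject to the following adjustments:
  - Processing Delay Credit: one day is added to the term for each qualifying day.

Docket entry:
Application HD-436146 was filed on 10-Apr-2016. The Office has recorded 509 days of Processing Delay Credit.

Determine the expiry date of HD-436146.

2042-09-01

Base term: filing date + 25 years → 10 April 2041.
Processing Delay Credit: +509 days → 1 September 2042.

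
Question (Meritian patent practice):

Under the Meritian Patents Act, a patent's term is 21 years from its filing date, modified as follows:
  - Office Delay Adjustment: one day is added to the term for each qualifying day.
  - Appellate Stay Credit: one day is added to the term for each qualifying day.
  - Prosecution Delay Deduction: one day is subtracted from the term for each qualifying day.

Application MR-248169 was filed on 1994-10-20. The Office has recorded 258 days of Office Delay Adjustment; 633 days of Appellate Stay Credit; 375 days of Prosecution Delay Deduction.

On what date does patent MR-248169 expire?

2017-03-19

Base term: filing date + 21 years → 20 October 2015.
Office Delay Adjustment: +258 days → 4 July 2016.
Appellate Stay Credit: +633 days → 29 March 2018.
Prosecution Delay Deduction: −375 days → 19 March 2017.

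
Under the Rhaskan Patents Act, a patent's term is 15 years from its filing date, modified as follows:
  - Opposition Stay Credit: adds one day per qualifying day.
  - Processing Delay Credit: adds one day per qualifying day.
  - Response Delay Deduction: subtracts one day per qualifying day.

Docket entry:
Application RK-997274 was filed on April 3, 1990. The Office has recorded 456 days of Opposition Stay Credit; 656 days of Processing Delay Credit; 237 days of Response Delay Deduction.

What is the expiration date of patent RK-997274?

Base term: filing date + 15 years → 3 April 2005.
Opposition Stay Credit: +456 days → 3 July 2006.
Processing Delay Credit: +656 days → 19 April 2008.
Response Delay Deduction: −237 days → 26 August 2007.

August 26, 2007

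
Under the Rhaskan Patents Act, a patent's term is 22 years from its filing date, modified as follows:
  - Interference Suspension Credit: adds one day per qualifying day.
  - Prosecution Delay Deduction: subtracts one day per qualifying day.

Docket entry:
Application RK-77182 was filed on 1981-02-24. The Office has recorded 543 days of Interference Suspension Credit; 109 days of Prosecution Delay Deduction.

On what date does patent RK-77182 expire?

Base term: filing date + 22 years → 24 February 2003.
Interference Suspension Credit: +543 days → 20 August 2004.
Prosecution Delay Deduction: −109 days → 3 May 2004.

May 3, 2004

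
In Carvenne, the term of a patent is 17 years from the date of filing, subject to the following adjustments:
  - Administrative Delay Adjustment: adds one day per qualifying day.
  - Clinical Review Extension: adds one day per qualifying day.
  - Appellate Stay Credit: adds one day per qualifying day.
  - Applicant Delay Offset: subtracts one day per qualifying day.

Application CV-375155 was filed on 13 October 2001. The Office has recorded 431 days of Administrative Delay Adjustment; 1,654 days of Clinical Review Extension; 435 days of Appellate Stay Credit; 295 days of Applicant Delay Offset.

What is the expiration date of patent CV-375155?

Base term: filing date + 17 years → 13 October 2018.
Administrative Delay Adjustment: +431 days → 18 December 2019.
Clinical Review Extension: +1654 days → 28 June 2024.
Appellate Stay Credit: +435 days → 6 September 2025.
Applicant Delay Offset: −295 days → 15 November 2024.

November 15, 2024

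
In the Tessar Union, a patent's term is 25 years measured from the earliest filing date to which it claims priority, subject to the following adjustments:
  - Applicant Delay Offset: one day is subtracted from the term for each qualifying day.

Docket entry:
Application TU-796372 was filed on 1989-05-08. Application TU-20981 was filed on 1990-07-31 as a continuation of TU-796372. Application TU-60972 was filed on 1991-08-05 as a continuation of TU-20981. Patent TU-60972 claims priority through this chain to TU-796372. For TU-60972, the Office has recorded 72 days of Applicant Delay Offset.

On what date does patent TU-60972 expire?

February 25, 2014

Earliest priority filing: 8 May 1989.
Base term: 8 May 1989 + 25 years → 8 May 2014.
Applicant Delay Offset: −72 days → 25 February 2014.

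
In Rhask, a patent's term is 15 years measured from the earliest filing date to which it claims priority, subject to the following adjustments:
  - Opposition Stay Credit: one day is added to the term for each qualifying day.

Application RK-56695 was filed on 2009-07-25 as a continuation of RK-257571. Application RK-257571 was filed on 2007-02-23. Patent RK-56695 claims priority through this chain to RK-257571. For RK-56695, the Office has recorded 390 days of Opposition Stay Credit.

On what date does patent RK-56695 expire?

March 20, 2023

Earliest priority filing: 23 February 2007.
Base term: 23 February 2007 + 15 years → 23 February 2022.
Opposition Stay Credit: +390 days → 20 March 2023.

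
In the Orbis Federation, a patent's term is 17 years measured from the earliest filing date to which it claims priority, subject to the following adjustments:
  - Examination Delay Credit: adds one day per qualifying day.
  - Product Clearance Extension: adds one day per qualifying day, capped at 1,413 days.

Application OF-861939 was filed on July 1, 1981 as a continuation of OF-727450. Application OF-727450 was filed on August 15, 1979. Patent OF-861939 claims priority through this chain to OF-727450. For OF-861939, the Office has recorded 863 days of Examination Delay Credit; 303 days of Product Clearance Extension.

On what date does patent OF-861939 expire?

1999-10-25

Earliest priority filing: 15 August 1979.
Base term: 15 August 1979 + 17 years → 15 August 1996.
Examination Delay Credit: +863 days → 26 December 1998.
Product Clearance Extension: 303 days (within the 1413-day cap) → +303 days → 25 October 1999.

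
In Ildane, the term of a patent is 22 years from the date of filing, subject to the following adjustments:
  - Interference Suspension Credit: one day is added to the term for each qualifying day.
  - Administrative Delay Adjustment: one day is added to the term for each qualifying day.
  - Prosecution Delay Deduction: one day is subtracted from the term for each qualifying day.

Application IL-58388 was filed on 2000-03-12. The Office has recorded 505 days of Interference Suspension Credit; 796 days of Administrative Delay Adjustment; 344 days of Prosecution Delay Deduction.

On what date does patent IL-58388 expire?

October 24, 2024

Base term: filing date + 22 years → 12 March 2022.
Interference Suspension Credit: +505 days → 30 July 2023.
Administrative Delay Adjustment: +796 days → 3 October 2025.
Prosecution Delay Deduction: −344 days → 24 October 2024.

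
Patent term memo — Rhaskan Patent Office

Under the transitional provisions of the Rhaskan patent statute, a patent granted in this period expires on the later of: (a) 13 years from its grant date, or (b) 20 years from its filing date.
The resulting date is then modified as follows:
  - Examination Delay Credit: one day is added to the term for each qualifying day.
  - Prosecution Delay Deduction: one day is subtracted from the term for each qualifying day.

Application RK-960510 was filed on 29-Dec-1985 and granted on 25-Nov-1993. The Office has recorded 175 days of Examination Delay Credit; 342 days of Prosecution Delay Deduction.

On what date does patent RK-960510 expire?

(a) grant + 13 years → 25 November 2006.
(b) filing + 20 years → 29 December 2005.
Later of the two: 25 November 2006.
Examination Delay Credit: +175 days → 19 May 2007.
Prosecution Delay Deduction: −342 days → 11 June 2006.

2006-06-11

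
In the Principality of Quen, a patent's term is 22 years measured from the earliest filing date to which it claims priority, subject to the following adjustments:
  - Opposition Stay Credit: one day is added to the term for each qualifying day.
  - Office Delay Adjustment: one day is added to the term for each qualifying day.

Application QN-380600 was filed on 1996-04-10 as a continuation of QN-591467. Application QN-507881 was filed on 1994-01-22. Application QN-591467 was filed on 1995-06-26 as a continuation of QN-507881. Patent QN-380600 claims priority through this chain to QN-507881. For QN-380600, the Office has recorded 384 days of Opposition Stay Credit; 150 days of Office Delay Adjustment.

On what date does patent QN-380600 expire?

Earliest priority filing: 22 January 1994.
Base term: 22 January 1994 + 22 years → 22 January 2016.
Opposition Stay Credit: +384 days → 9 February 2017.
Office Delay Adjustment: +150 days → 9 July 2017.

July 9, 2017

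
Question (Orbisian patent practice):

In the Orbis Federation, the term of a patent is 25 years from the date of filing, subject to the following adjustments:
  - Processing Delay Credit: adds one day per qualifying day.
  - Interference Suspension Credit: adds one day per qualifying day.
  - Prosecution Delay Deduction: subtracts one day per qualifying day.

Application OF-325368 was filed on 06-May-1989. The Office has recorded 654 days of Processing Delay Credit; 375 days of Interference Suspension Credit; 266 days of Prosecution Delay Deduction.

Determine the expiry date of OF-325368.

2016-06-07

Base term: filing date + 25 years → 6 May 2014.
Processing Delay Credit: +654 days → 19 February 2016.
Interference Suspension Credit: +375 days → 28 February 2017.
Prosecution Delay Deduction: −266 days → 7 June 2016.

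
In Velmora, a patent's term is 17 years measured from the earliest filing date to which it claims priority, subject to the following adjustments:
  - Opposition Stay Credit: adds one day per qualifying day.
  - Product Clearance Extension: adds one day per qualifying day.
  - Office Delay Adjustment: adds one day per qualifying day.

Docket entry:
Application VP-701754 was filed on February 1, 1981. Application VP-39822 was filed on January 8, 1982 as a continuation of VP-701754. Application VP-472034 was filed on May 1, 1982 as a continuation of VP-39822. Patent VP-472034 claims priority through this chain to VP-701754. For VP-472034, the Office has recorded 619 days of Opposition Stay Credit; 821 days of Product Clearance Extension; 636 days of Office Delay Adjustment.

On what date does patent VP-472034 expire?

Earliest priority filing: 1 February 1981.
Base term: 1 February 1981 + 17 years → 1 February 1998.
Opposition Stay Credit: +619 days → 13 October 1999.
Product Clearance Extension: +821 days → 11 January 2002.
Office Delay Adjustment: +636 days → 9 October 2003.

October 9, 2003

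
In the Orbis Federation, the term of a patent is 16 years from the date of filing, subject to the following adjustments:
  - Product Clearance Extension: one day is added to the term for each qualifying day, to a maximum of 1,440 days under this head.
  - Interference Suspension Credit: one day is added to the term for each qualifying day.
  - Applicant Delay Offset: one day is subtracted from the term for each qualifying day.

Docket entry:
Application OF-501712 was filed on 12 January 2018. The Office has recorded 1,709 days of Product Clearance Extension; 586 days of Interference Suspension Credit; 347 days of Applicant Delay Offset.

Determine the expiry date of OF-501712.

Base term: filing date + 16 years → 12 January 2034.
Product Clearance Extension: 1709 days claimed exceeds the 1440-day cap, so +1440 days → 22 December 2037.
Interference Suspension Credit: +586 days → 31 July 2039.
Applicant Delay Offset: −347 days → 18 August 2038.

2038-08-18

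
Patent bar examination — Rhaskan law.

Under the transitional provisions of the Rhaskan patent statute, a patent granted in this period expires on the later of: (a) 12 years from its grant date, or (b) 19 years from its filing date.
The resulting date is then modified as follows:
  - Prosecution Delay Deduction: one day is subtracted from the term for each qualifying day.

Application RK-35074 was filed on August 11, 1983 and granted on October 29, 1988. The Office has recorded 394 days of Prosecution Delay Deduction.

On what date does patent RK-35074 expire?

July 13, 2001

(a) grant + 12 years → 29 October 2000.
(b) filing + 19 years → 11 August 2002.
Later of the two: 11 August 2002.
Prosecution Delay Deduction: −394 days → 13 July 2001.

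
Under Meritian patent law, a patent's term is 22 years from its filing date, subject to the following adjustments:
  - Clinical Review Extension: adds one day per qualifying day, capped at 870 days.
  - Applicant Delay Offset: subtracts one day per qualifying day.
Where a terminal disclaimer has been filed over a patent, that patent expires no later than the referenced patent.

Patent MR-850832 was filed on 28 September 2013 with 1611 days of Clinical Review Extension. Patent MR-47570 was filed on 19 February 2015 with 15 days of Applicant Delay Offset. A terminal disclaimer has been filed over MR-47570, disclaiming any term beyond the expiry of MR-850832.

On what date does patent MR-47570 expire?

Natural term of MR-47570:
  Base: filing + 22 years → 19 February 2037.
  Applicant Delay Offset: −15 days → 4 February 2037.
Expiry of referenced patent MR-850832:
  Base: filing + 22 years → 28 September 2035.
  Clinical Review Extension: 1611 days claimed exceeds the 870-day cap, so +870 days → 14 February 2038.
Terminal disclaimer: MR-47570 expires on the earlier of 4 February 2037 and 14 February 2038.

2037-02-04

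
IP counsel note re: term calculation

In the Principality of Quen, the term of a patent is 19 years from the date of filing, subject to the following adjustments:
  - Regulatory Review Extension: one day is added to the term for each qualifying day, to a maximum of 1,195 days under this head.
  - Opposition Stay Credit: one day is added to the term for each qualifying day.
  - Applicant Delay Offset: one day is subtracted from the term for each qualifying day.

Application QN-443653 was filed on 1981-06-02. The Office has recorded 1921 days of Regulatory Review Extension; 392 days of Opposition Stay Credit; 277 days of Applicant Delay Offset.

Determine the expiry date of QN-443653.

Base term: filing date + 19 years → 2 June 2000.
Regulatory Review Extension: 1921 days claimed exceeds the 1195-day cap, so +1195 days → 10 September 2003.
Opposition Stay Credit: +392 days → 6 October 2004.
Applicant Delay Offset: −277 days → 3 January 2004.

January 3, 2004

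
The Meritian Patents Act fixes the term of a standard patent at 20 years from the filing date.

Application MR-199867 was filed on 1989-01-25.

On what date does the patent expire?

Filing date + 20 years → 25 January 2009.

January 25, 2009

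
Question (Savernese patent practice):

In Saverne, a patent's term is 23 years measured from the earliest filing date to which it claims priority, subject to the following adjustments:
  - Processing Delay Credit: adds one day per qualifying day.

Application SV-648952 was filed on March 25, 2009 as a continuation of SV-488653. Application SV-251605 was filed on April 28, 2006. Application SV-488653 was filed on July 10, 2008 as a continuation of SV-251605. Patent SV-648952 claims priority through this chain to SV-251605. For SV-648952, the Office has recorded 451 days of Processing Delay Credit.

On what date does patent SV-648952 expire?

Earliest priority filing: 28 April 2006.
Base term: 28 April 2006 + 23 years → 28 April 2029.
Processing Delay Credit: +451 days → 23 July 2030.

2030-07-23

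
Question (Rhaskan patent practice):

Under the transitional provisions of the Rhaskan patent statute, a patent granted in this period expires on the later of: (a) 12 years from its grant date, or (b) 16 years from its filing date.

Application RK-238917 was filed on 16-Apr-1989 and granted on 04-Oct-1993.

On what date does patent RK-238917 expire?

(a) grant + 12 years → 4 October 2005.
(b) filing + 16 years → 16 April 2005.
Later of the two: 4 October 2005.

October 4, 2005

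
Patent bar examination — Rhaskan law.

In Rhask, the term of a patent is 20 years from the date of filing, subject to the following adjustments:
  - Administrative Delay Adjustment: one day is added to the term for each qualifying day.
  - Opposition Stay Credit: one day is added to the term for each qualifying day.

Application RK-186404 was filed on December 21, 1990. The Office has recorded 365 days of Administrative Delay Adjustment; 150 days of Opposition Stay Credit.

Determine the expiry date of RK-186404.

Base term: filing date + 20 years → 21 December 2010.
Administrative Delay Adjustment: +365 days → 21 December 2011.
Opposition Stay Credit: +150 days → 19 May 2012.

2012-05-19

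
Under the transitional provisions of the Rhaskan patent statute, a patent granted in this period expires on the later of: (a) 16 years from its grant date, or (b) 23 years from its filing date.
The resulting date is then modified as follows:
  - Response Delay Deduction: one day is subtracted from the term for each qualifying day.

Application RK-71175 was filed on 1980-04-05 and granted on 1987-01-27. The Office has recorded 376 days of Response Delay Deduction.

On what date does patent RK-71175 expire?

(a) grant + 16 years → 27 January 2003.
(b) filing + 23 years → 5 April 2003.
Later of the two: 5 April 2003.
Response Delay Deduction: −376 days → 25 March 2002.

2002-03-25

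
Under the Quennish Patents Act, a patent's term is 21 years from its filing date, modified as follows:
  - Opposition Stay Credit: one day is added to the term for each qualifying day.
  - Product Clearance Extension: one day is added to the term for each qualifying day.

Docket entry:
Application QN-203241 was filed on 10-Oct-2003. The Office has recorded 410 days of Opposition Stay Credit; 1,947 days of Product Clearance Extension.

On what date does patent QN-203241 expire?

March 25, 2031

Base term: filing date + 21 years → 10 October 2024.
Opposition Stay Credit: +410 days → 24 November 2025.
Product Clearance Extension: +1947 days → 25 March 2031.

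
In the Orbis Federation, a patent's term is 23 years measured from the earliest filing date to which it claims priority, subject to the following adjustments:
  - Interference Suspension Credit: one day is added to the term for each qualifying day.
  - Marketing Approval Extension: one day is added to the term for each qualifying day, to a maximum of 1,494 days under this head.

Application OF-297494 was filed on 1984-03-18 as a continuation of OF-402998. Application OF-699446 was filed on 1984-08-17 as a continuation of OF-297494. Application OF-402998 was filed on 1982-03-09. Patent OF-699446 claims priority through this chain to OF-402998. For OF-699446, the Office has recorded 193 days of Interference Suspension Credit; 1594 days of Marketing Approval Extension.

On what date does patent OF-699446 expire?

Earliest priority filing: 9 March 1982.
Base term: 9 March 1982 + 23 years → 9 March 2005.
Interference Suspension Credit: +193 days → 18 September 2005.
Marketing Approval Extension: 1594 days claimed exceeds the 1494-day cap, so +1494 days → 21 October 2009.

October 21, 2009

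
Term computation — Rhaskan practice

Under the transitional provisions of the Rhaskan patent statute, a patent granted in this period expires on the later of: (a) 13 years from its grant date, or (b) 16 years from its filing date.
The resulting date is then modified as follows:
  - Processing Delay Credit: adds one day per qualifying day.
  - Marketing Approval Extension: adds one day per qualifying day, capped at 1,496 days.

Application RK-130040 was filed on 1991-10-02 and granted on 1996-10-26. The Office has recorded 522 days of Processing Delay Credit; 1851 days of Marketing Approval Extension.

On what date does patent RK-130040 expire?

2015-05-06

(a) grant + 13 years → 26 October 2009.
(b) filing + 16 years → 2 October 2007.
Later of the two: 26 October 2009.
Processing Delay Credit: +522 days → 1 April 2011.
Marketing Approval Extension: 1851 days claimed exceeds the 1496-day cap, so +1496 days → 6 May 2015.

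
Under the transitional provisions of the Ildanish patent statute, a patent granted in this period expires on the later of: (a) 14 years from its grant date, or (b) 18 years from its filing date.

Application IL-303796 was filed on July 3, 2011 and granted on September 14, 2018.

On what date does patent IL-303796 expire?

(a) grant + 14 years → 14 September 2032.
(b) filing + 18 years → 3 July 2029.
Later of the two: 14 September 2032.

2032-09-14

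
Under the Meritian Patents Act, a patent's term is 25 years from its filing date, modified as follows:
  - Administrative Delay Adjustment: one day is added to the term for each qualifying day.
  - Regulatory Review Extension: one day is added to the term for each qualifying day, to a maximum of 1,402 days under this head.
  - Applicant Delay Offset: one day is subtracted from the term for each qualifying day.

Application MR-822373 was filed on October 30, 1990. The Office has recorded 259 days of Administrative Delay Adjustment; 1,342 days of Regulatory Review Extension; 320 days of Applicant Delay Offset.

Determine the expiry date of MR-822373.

Base term: filing date + 25 years → 30 October 2015.
Administrative Delay Adjustment: +259 days → 15 July 2016.
Regulatory Review Extension: 1342 days (within the 1402-day cap) → +1342 days → 18 March 2020.
Applicant Delay Offset: −320 days → 3 May 2019.

2019-05-03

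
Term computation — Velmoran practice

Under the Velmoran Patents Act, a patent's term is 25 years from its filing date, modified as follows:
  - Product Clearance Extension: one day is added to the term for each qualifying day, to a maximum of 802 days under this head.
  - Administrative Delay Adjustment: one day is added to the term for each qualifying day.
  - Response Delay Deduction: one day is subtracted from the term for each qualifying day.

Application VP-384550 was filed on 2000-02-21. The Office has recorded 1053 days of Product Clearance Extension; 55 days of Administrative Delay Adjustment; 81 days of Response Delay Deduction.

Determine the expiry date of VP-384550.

April 8, 2027

Base term: filing date + 25 years → 21 February 2025.
Product Clearance Extension: 1053 days claimed exceeds the 802-day cap, so +802 days → 4 May 2027.
Administrative Delay Adjustment: +55 days → 28 June 2027.
Response Delay Deduction: −81 days → 8 April 2027.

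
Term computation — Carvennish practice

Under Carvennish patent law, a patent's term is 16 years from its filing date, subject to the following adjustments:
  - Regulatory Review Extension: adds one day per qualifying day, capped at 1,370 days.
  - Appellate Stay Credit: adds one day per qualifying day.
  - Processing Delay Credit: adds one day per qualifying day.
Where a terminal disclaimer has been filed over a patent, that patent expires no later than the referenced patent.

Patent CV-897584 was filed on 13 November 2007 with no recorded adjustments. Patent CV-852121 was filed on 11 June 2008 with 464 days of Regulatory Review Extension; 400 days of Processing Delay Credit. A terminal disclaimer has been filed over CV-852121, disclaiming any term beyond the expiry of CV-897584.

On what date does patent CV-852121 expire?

2023-11-13

Natural term of CV-852121:
  Base: filing + 16 years → 11 June 2024.
  Regulatory Review Extension: 464 days (within the 1370-day cap) → +464 days → 18 September 2025.
  Processing Delay Credit: +400 days → 23 October 2026.
Expiry of referenced patent CV-897584:
  Base: filing + 16 years → 13 November 2023.
Terminal disclaimer: CV-852121 expires on the earlier of 23 October 2026 and 13 November 2023.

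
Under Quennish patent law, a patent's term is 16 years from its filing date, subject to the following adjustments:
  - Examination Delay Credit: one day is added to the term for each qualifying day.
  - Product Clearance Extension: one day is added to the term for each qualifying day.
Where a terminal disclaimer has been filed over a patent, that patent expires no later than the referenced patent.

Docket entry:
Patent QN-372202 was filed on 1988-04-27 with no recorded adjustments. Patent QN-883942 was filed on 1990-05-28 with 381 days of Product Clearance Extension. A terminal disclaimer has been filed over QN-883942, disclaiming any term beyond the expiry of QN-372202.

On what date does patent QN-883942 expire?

Natural term of QN-883942:
  Base: filing + 16 years → 28 May 2006.
  Product Clearance Extension: +381 days → 13 June 2007.
Expiry of referenced patent QN-372202:
  Base: filing + 16 years → 27 April 2004.
Terminal disclaimer: QN-883942 expires on the earlier of 13 June 2007 and 27 April 2004.

April 27, 2004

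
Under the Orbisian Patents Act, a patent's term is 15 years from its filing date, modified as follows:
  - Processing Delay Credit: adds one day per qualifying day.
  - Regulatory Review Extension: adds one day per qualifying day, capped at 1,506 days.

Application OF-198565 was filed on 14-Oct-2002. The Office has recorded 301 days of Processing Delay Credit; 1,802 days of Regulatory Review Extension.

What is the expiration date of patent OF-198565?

Base term: filing date + 15 years → 14 October 2017.
Processing Delay Credit: +301 days → 11 August 2018.
Regulatory Review Extension: 1802 days claimed exceeds the 1506-day cap, so +1506 days → 25 September 2022.

September 25, 2022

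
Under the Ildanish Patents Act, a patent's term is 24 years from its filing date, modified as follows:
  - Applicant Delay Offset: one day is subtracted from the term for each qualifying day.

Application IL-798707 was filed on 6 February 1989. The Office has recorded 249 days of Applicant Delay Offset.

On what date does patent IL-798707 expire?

June 2, 2012

Base term: filing date + 24 years → 6 February 2013.
Applicant Delay Offset: −249 days → 2 June 2012.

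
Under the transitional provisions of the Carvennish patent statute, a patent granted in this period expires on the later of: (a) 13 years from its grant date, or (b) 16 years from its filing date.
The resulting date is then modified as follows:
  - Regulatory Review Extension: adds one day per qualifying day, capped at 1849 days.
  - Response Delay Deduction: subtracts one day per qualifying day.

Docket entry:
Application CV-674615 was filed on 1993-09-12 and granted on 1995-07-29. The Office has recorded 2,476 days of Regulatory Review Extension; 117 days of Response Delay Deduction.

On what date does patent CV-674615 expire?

2014-06-10

(a) grant + 13 years → 29 July 2008.
(b) filing + 16 years → 12 September 2009.
Later of the two: 12 September 2009.
Regulatory Review Extension: 2476 days claimed exceeds the 1849-day cap, so +1849 days → 5 October 2014.
Response Delay Deduction: −117 days → 10 June 2014.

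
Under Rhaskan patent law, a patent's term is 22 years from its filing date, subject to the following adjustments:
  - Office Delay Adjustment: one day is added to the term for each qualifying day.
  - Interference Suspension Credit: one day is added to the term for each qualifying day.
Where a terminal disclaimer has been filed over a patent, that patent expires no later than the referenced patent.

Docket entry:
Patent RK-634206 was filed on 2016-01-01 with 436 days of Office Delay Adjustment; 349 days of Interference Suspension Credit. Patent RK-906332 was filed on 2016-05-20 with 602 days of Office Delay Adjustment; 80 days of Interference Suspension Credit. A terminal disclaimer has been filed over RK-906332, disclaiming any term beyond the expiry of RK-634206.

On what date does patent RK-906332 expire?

Natural term of RK-906332:
  Base: filing + 22 years → 20 May 2038.
  Office Delay Adjustment: +602 days → 12 January 2040.
  Interference Suspension Credit: +80 days → 1 April 2040.
Expiry of referenced patent RK-634206:
  Base: filing + 22 years → 1 January 2038.
  Office Delay Adjustment: +436 days → 13 March 2039.
  Interference Suspension Credit: +349 days → 25 February 2040.
Terminal disclaimer: RK-906332 expires on the earlier of 1 April 2040 and 25 February 2040.

2040-02-25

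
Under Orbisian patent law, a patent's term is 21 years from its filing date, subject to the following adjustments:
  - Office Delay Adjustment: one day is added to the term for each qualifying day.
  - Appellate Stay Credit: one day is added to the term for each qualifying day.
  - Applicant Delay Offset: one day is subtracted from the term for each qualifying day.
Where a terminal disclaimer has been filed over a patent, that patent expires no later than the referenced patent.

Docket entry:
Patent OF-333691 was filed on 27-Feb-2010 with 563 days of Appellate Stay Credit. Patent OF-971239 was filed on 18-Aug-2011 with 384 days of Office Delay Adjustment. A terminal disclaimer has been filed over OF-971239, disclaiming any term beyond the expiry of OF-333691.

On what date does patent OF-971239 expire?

September 12, 2032

Natural term of OF-971239:
  Base: filing + 21 years → 18 August 2032.
  Office Delay Adjustment: +384 days → 6 September 2033.
Expiry of referenced patent OF-333691:
  Base: filing + 21 years → 27 February 2031.
  Appellate Stay Credit: +563 days → 12 September 2032.
Terminal disclaimer: OF-971239 expires on the earlier of 6 September 2033 and 12 September 2032.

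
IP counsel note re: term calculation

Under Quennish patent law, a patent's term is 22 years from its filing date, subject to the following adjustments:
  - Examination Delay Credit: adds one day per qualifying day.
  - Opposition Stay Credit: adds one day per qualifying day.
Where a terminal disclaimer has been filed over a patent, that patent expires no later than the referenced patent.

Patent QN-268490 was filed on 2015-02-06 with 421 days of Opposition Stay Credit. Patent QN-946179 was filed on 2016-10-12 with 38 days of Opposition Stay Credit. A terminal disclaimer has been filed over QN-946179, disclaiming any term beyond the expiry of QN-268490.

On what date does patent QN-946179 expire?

2038-04-03

Natural term of QN-946179:
  Base: filing + 22 years → 12 October 2038.
  Opposition Stay Credit: +38 days → 19 November 2038.
Expiry of referenced patent QN-268490:
  Base: filing + 22 years → 6 February 2037.
  Opposition Stay Credit: +421 days → 3 April 2038.
Terminal disclaimer: QN-946179 expires on the earlier of 19 November 2038 and 3 April 2038.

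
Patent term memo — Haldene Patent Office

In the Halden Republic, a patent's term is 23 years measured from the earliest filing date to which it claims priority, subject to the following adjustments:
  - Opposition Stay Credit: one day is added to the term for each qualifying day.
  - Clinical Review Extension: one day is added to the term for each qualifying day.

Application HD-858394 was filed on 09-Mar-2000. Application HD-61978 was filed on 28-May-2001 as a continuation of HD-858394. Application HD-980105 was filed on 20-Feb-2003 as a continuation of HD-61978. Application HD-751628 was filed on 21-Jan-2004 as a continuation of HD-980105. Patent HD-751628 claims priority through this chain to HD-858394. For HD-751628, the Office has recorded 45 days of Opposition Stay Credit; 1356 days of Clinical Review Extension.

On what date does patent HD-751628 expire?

2027-01-08

Earliest priority filing: 9 March 2000.
Base term: 9 March 2000 + 23 years → 9 March 2023.
Opposition Stay Credit: +45 days → 23 April 2023.
Clinical Review Extension: +1356 days → 8 January 2027.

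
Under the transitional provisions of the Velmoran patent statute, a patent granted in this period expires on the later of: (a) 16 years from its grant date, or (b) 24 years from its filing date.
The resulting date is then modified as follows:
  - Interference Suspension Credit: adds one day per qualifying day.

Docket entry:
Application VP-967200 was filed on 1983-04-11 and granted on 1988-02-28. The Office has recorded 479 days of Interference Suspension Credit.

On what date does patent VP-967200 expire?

2008-08-02

(a) grant + 16 years → 28 February 2004.
(b) filing + 24 years → 11 April 2007.
Later of the two: 11 April 2007.
Interference Suspension Credit: +479 days → 2 August 2008.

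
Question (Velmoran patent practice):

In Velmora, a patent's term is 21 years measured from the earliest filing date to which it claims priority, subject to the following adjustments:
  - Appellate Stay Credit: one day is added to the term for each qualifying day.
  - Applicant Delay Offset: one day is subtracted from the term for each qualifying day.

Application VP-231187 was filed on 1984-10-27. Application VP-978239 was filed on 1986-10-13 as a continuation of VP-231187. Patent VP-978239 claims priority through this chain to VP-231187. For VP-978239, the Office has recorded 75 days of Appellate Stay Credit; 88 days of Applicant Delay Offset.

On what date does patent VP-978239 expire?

Earliest priority filing: 27 October 1984.
Base term: 27 October 1984 + 21 years → 27 October 2005.
Appellate Stay Credit: +75 days → 10 January 2006.
Applicant Delay Offset: −88 days → 14 October 2005.

2005-10-14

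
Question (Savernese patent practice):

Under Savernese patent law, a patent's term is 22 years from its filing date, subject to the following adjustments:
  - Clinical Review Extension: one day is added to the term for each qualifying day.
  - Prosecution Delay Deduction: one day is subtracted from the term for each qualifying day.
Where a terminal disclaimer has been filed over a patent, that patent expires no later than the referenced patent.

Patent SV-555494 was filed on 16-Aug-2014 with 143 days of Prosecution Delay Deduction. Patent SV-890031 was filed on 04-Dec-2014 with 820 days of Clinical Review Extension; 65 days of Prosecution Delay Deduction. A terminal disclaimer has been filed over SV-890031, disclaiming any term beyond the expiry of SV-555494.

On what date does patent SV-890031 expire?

Natural term of SV-890031:
  Base: filing + 22 years → 4 December 2036.
  Clinical Review Extension: +820 days → 4 March 2039.
  Prosecution Delay Deduction: −65 days → 29 December 2038.
Expiry of referenced patent SV-555494:
  Base: filing + 22 years → 16 August 2036.
  Prosecution Delay Deduction: −143 days → 26 March 2036.
Terminal disclaimer: SV-890031 expires on the earlier of 29 December 2038 and 26 March 2036.

March 26, 2036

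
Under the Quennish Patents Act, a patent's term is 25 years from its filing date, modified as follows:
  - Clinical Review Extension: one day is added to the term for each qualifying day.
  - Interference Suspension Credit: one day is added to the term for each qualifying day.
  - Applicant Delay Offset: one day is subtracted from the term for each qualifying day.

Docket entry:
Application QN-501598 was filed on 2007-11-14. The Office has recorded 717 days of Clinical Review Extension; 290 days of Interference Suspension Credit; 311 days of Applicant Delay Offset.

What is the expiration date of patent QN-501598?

October 11, 2034

Base term: filing date + 25 years → 14 November 2032.
Clinical Review Extension: +717 days → 1 November 2034.
Interference Suspension Credit: +290 days → 18 August 2035.
Applicant Delay Offset: −311 days → 11 October 2034.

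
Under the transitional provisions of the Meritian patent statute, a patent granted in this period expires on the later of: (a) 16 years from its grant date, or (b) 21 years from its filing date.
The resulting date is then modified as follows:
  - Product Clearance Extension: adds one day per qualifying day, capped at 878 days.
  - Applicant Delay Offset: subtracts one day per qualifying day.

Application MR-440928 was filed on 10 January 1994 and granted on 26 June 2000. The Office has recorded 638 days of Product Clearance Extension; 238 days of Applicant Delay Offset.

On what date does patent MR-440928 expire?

(a) grant + 16 years → 26 June 2016.
(b) filing + 21 years → 10 January 2015.
Later of the two: 26 June 2016.
Product Clearance Extension: 638 days (within the 878-day cap) → +638 days → 26 March 2018.
Applicant Delay Offset: −238 days → 31 July 2017.

July 31, 2017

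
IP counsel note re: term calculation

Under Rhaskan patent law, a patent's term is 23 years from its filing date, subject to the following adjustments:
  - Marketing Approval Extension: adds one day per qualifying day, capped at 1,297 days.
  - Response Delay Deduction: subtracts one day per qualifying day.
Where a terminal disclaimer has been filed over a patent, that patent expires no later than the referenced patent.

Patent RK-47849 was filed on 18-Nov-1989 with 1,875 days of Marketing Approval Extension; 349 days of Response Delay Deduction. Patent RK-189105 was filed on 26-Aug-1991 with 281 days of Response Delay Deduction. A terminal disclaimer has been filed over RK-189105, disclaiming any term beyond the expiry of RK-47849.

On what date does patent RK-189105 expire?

2013-11-18

Natural term of RK-189105:
  Base: filing + 23 years → 26 August 2014.
  Response Delay Deduction: −281 days → 18 November 2013.
Expiry of referenced patent RK-47849:
  Base: filing + 23 years → 18 November 2012.
  Marketing Approval Extension: 1875 days claimed exceeds the 1297-day cap, so +1297 days → 7 June 2016.
  Response Delay Deduction: −349 days → 24 June 2015.
Terminal disclaimer: RK-189105 expires on the earlier of 18 November 2013 and 24 June 2015.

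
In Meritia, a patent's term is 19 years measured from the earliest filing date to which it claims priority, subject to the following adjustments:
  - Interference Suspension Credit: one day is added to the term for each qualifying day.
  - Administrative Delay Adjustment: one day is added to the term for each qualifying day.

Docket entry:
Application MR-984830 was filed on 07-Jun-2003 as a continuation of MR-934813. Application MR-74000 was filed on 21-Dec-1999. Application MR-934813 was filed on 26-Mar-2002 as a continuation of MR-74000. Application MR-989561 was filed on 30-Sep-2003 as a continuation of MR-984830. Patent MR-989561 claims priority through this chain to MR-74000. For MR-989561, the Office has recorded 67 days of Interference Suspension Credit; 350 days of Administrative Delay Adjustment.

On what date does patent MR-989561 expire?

2020-02-11

Earliest priority filing: 21 December 1999.
Base term: 21 December 1999 + 19 years → 21 December 2018.
Interference Suspension Credit: +67 days → 26 February 2019.
Administrative Delay Adjustment: +350 days → 11 February 2020.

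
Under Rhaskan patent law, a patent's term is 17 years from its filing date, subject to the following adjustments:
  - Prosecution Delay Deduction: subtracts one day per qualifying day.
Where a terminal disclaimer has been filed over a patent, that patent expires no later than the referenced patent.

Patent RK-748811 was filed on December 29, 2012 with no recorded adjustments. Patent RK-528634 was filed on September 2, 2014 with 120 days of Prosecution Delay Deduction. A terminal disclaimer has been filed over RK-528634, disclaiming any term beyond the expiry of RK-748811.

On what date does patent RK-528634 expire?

Natural term of RK-528634:
  Base: filing + 17 years → 2 September 2031.
  Prosecution Delay Deduction: −120 days → 5 May 2031.
Expiry of referenced patent RK-748811:
  Base: filing + 17 years → 29 December 2029.
Terminal disclaimer: RK-528634 expires on the earlier of 5 May 2031 and 29 December 2029.

2029-12-29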